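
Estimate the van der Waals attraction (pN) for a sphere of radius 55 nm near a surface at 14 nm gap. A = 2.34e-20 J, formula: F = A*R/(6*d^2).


Convert to SI: R = 55 nm = 5.5e-08 m, d = 14 nm = 1.4e-08 m
F = A * R / (6 * d^2)
F = 2.34e-20 * 5.5e-08 / (6 * (1.4e-08)^2)
F = 1.09439e-12 N = 1.094 pN

1.094


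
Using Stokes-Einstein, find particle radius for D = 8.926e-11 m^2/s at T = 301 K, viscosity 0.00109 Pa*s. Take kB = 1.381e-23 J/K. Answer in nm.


Stokes-Einstein: R = kB*T / (6*pi*eta*D)
R = 1.381e-23 * 301 / (6 * pi * 0.00109 * 8.926e-11)
R = 2.2666e-09 m = 2.27 nm

2.27


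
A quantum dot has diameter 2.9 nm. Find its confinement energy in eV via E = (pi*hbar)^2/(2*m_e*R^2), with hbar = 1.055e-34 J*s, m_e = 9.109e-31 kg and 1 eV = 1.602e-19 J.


Radius R = 2.9/2 = 1.45 nm = 1.45e-09 m
E = (pi * 1.055e-34)^2 / (2 * 9.109e-31 * (1.45e-09)^2)
E(J) = 2.86793e-20
E = E(J) / 1.602e-19 = 0.179 eV

0.179


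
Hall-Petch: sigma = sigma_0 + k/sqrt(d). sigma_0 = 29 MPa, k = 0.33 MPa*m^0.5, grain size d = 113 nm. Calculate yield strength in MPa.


d = 113 nm = 1.13e-07 m
sqrt(d) = 0.0003361547
Hall-Petch contribution = k / sqrt(d) = 0.33 / 0.0003361547 = 981.7 MPa
sigma = sigma_0 + k/sqrt(d) = 29 + 981.7 = 1010.7 MPa

1010.7


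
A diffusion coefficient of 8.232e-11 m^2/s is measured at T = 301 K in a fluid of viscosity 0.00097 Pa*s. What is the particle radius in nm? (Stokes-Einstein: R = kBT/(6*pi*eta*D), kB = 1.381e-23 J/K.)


Stokes-Einstein: R = kB*T / (6*pi*eta*D)
R = 1.381e-23 * 301 / (6 * pi * 0.00097 * 8.232e-11)
R = 2.76173e-09 m = 2.76 nm

2.76


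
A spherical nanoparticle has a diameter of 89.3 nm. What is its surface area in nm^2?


Radius r = 89.3/2 = 44.65 nm
Surface area SA = 4 * pi * r^2
SA = 4 * pi * (44.65)^2
SA = 25052.6 nm^2

25052.6


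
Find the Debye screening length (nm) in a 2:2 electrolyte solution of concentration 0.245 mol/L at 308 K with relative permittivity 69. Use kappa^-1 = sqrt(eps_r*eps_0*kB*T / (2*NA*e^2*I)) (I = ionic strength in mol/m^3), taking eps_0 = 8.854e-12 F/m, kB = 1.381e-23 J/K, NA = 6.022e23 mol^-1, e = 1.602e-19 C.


Ionic strength I = 0.245 * 2^2 * 1000 = 980 mol/m^3
kappa^-1 = sqrt(69 * 8.854e-12 * 1.381e-23 * 308 / (2 * 6.022e23 * (1.602e-19)^2 * 980))
kappa^-1 = 0.293 nm

0.293


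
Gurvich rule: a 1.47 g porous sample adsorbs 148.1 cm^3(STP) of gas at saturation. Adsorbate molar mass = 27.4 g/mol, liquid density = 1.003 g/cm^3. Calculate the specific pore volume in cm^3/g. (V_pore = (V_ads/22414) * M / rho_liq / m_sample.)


Moles adsorbed n = V_ads / 22414 = 148.1 / 22414 = 6.607477e-03 mol
Liquid volume V_liq = n * M / rho_liq = 6.607477e-03 * 27.4 / 1.003 = 0.18050 cm^3
Specific pore volume V_pore = V_liq / m_sample = 0.18050 / 1.47
V_pore = 0.1228 cm^3/g

0.1228


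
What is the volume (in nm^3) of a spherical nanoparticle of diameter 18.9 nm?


Radius r = 18.9/2 = 9.45 nm
Volume V = (4/3) * pi * r^3
V = (4/3) * pi * (9.45)^3
V = 3534.96 nm^3

3534.96


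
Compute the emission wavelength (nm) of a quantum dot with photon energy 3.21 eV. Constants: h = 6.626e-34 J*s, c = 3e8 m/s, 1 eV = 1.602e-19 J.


Convert energy: E = 3.21 eV = 3.21 * 1.602e-19 = 5.14242e-19 J
lambda = h*c / E = 6.626e-34 * 3e8 / 5.14242e-19
lambda = 3.8655e-07 m = 386.5 nm

386.5


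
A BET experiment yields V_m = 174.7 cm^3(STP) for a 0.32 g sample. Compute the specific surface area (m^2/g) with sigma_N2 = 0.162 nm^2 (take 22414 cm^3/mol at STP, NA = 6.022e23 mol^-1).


Number of moles in monolayer = V_m / 22414 = 174.7 / 22414 = 0.00779424
Number of molecules = moles * NA = 0.00779424 * 6.022e23
SA = molecules * sigma / mass
SA = (174.7 / 22414) * 6.022e23 * 0.162e-18 / 0.32
SA = 2376.2 m^2/g

2376.2


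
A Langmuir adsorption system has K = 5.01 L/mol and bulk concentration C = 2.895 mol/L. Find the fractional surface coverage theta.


Langmuir isotherm: theta = K*C / (1 + K*C)
K*C = 5.01 * 2.895 = 14.50395
theta = 14.50395 / (1 + 14.50395) = 14.50395 / 15.50395
theta = 0.9355

0.9355


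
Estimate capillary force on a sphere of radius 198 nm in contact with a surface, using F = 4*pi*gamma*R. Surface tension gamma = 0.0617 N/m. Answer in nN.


Convert radius: R = 198 nm = 1.98e-07 m
F = 4 * pi * gamma * R
F = 4 * pi * 0.0617 * 1.98e-07
F = 1.53518e-07 N = 153.5183 nN

153.5183


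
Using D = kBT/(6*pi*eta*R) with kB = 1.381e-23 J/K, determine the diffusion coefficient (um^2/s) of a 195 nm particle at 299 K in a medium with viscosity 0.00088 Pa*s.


Radius R = 195/2 = 97.5 nm = 9.75e-08 m
D = kB*T / (6*pi*eta*R)
D = 1.381e-23 * 299 / (6 * pi * 0.00088 * 9.75e-08)
D = 2.55315e-12 m^2/s = 2.553 um^2/s

2.553


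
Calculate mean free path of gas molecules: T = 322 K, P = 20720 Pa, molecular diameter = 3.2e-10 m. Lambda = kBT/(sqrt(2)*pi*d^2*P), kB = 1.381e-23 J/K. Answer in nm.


Mean free path: lambda = kB*T / (sqrt(2) * pi * d^2 * P)
lambda = 1.381e-23 * 322 / (sqrt(2) * pi * (3.2e-10)^2 * 20720)
lambda = 4.71732e-07 m
lambda = 471.73 nm

471.73


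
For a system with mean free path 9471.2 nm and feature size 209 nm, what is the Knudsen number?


Knudsen number Kn = lambda / L
Kn = 9471.2 / 209
Kn = 45.3167

45.3167


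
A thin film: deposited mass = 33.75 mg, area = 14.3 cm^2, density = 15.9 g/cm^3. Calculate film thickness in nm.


Convert: m = 33.75 mg = 3.3750e-05 kg, A = 14.3 cm^2 = 1.4300e-03 m^2, rho = 15.9 g/cm^3 = 15900 kg/m^3
t = m / (A * rho)
t = 3.3750e-05 / (1.4300e-03 * 15900)
t = 1.4844e-06 m = 1484.4 nm

1484.4


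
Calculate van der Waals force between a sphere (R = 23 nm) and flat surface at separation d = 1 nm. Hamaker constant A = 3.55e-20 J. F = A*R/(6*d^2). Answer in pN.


Convert to SI: R = 23 nm = 2.3e-08 m, d = 1 nm = 1e-09 m
F = A * R / (6 * d^2)
F = 3.55e-20 * 2.3e-08 / (6 * (1e-09)^2)
F = 1.36083e-10 N = 136.083 pN

136.083


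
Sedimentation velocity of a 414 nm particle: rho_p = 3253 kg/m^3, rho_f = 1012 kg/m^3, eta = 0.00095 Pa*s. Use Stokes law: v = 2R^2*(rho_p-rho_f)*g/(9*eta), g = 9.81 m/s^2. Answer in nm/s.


Radius R = 414/2 nm = 2.07e-07 m
Density difference = 3253 - 1012 = 2241 kg/m^3
v = 2 * R^2 * (rho_p - rho_f) * g / (9 * eta)
v = 2 * (2.07e-07)^2 * 2241 * 9.81 / (9 * 0.00095)
v = 2.20351e-07 m/s = 220.3512 nm/s

220.3512


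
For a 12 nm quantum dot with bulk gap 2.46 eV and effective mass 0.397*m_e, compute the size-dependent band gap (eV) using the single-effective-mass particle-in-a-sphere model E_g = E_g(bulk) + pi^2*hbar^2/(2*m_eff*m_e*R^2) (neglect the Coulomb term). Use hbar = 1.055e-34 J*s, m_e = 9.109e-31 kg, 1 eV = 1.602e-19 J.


Radius R = 12/2 nm = 6e-09 m
Confinement energy dE = pi^2 * hbar^2 / (2 * m_eff * m_e * R^2)
dE = pi^2 * (1.055e-34)^2 / (2 * 0.397 * 9.109e-31 * (6e-09)^2) J, divided by 1.602e-19 J/eV
dE = 0.0263 eV
Total band gap = E_g(bulk) + dE = 2.46 + 0.0263 = 2.4863 eV

2.4863


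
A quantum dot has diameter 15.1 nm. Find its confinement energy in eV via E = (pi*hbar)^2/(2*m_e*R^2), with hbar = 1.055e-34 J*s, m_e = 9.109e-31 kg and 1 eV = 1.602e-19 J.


Radius R = 15.1/2 = 7.55 nm = 7.55e-09 m
E = (pi * 1.055e-34)^2 / (2 * 9.109e-31 * (7.55e-09)^2)
E(J) = 1.05782e-21
E = E(J) / 1.602e-19 = 0.0066 eV

0.0066


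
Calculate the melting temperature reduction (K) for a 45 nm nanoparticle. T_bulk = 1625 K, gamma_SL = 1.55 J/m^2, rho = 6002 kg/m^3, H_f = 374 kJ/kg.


Radius R = 45/2 = 22.5 nm = 2.25e-08 m
Convert H_f = 374 kJ/kg = 374000 J/kg
dT = 2 * gamma_SL * T_bulk / (rho * H_f * R)
dT = 2 * 1.55 * 1625 / (6002 * 374000 * 2.25e-08)
dT = 99.7 K

99.7


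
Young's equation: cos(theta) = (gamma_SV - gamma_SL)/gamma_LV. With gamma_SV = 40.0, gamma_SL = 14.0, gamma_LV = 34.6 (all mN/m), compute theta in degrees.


cos(theta) = (gamma_SV - gamma_SL) / gamma_LV
cos(theta) = (40.0 - 14.0) / 34.6
cos(theta) = 0.751445
theta = arccos(0.751445) = 41.28 degrees

41.28


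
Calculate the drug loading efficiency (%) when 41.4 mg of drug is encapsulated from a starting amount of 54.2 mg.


Drug loading efficiency = (drug loaded / drug initial) * 100
DLE = 41.4 / 54.2 * 100
DLE = 0.7638 * 100
DLE = 76.38%

76.38


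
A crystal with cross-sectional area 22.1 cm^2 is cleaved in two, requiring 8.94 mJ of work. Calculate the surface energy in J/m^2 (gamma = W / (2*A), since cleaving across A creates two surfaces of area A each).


Convert: A = 22.1 cm^2 = 0.00221 m^2, W = 8.94 mJ = 0.00894 J
Cleaving exposes two faces of area A, so total new surface = 2*A and gamma = W / (2*A)
gamma = 0.00894 / (2 * 0.00221)
gamma = 2.023 J/m^2

2.023


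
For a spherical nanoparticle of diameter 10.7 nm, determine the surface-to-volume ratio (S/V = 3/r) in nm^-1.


Radius r = 10.7/2 = 5.35 nm
S/V = 3 / r = 3 / 5.35
S/V = 0.5607 nm^-1

0.5607


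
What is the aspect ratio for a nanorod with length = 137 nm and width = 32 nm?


Aspect ratio AR = length / diameter
AR = 137 / 32
AR = 4.28

4.28


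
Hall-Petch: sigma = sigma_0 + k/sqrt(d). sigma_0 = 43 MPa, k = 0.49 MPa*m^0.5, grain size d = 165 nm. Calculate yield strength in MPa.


d = 165 nm = 1.65e-07 m
sqrt(d) = 0.0004062019
Hall-Petch contribution = k / sqrt(d) = 0.49 / 0.0004062019 = 1206.3 MPa
sigma = sigma_0 + k/sqrt(d) = 43 + 1206.3 = 1249.3 MPa

1249.3


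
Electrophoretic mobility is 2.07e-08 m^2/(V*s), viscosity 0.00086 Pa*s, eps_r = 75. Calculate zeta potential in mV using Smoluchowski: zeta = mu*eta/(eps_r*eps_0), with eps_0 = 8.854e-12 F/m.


Smoluchowski equation: zeta = mu * eta / (eps_r * eps_0)
zeta = 2.07e-08 * 0.00086 / (75 * 8.854e-12)
zeta = 0.026808 V = 26.81 mV

26.81


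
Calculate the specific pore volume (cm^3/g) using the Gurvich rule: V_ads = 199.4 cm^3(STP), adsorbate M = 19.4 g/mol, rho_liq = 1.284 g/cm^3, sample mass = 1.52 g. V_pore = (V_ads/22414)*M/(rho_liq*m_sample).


Moles adsorbed n = V_ads / 22414 = 199.4 / 22414 = 8.896226e-03 mol
Liquid volume V_liq = n * M / rho_liq = 8.896226e-03 * 19.4 / 1.284 = 0.13441 cm^3
Specific pore volume V_pore = V_liq / m_sample = 0.13441 / 1.52
V_pore = 0.0884 cm^3/g

0.0884


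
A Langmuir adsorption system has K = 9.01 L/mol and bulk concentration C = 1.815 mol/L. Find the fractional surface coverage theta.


Langmuir isotherm: theta = K*C / (1 + K*C)
K*C = 9.01 * 1.815 = 16.35315
theta = 16.35315 / (1 + 16.35315) = 16.35315 / 17.35315
theta = 0.9424

0.9424


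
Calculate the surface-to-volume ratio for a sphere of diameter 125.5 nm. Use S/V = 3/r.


Radius r = 125.5/2 = 62.75 nm
S/V = 3 / r = 3 / 62.75
S/V = 0.0478 nm^-1

0.0478


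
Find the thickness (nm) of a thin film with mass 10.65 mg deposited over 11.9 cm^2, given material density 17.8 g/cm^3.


Convert: m = 10.65 mg = 1.0650e-05 kg, A = 11.9 cm^2 = 1.1900e-03 m^2, rho = 17.8 g/cm^3 = 17800 kg/m^3
t = m / (A * rho)
t = 1.0650e-05 / (1.1900e-03 * 17800)
t = 5.0279e-07 m = 502.8 nm

502.8


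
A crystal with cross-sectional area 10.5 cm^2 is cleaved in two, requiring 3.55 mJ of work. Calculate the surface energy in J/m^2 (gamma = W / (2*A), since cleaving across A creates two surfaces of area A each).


Convert: A = 10.5 cm^2 = 0.00105 m^2, W = 3.55 mJ = 0.00355 J
Cleaving exposes two faces of area A, so total new surface = 2*A and gamma = W / (2*A)
gamma = 0.00355 / (2 * 0.00105)
gamma = 1.69 J/m^2

1.69


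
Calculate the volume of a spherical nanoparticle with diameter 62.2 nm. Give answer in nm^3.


Radius r = 62.2/2 = 31.1 nm
Volume V = (4/3) * pi * r^3
V = (4/3) * pi * (31.1)^3
V = 125999.78 nm^3

125999.78


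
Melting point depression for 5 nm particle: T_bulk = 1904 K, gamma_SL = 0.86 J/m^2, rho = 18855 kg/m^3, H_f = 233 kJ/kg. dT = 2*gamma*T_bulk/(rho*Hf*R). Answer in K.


Radius R = 5/2 = 2.5 nm = 2.5e-09 m
Convert H_f = 233 kJ/kg = 233000 J/kg
dT = 2 * gamma_SL * T_bulk / (rho * H_f * R)
dT = 2 * 0.86 * 1904 / (18855 * 233000 * 2.5e-09)
dT = 298.2 K

298.2


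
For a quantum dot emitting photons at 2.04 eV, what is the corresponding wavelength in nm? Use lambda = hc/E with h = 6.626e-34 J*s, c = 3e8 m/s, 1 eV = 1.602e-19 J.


Convert energy: E = 2.04 eV = 2.04 * 1.602e-19 = 3.26808e-19 J
lambda = h*c / E = 6.626e-34 * 3e8 / 3.26808e-19
lambda = 6.08247e-07 m = 608.2 nm

608.2


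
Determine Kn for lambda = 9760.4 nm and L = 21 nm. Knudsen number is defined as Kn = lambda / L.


Knudsen number Kn = lambda / L
Kn = 9760.4 / 21
Kn = 464.781

464.781


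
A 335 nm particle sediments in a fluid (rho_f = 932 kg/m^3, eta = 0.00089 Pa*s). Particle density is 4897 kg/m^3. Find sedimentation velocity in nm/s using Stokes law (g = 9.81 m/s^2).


Radius R = 335/2 nm = 1.675e-07 m
Density difference = 4897 - 932 = 3965 kg/m^3
v = 2 * R^2 * (rho_p - rho_f) * g / (9 * eta)
v = 2 * (1.675e-07)^2 * 3965 * 9.81 / (9 * 0.00089)
v = 2.72483e-07 m/s = 272.4829 nm/s

272.4829


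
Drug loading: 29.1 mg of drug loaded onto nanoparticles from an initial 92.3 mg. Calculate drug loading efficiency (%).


Drug loading efficiency = (drug loaded / drug initial) * 100
DLE = 29.1 / 92.3 * 100
DLE = 0.3153 * 100
DLE = 31.53%

31.53


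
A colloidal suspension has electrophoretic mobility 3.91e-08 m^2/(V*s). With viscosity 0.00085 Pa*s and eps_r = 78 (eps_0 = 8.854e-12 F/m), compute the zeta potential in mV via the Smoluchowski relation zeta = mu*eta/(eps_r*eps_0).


Smoluchowski equation: zeta = mu * eta / (eps_r * eps_0)
zeta = 3.91e-08 * 0.00085 / (78 * 8.854e-12)
zeta = 0.048124 V = 48.12 mV

48.12


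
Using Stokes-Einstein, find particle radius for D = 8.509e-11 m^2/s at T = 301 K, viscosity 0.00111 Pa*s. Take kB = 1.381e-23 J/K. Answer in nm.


Stokes-Einstein: R = kB*T / (6*pi*eta*D)
R = 1.381e-23 * 301 / (6 * pi * 0.00111 * 8.509e-11)
R = 2.33484e-09 m = 2.33 nm

2.33


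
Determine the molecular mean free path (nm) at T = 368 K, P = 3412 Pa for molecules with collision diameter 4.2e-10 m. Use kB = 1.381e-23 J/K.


Mean free path: lambda = kB*T / (sqrt(2) * pi * d^2 * P)
lambda = 1.381e-23 * 368 / (sqrt(2) * pi * (4.2e-10)^2 * 3412)
lambda = 1.90051e-06 m
lambda = 1900.51 nm

1900.51


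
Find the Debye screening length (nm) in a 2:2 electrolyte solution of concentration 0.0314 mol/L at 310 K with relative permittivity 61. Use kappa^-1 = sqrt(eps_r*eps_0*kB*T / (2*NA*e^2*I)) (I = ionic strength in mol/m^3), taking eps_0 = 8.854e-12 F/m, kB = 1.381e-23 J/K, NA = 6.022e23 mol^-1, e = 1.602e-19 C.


Ionic strength I = 0.0314 * 2^2 * 1000 = 125.6 mol/m^3
kappa^-1 = sqrt(61 * 8.854e-12 * 1.381e-23 * 310 / (2 * 6.022e23 * (1.602e-19)^2 * 125.6))
kappa^-1 = 0.772 nm

0.772


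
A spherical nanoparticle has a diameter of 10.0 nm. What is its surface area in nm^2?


Radius r = 10.0/2 = 5 nm
Surface area SA = 4 * pi * r^2
SA = 4 * pi * (5)^2
SA = 314.16 nm^2

314.16


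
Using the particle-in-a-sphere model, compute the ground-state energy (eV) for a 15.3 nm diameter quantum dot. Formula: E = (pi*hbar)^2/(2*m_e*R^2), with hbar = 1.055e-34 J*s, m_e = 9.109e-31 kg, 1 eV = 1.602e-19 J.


Radius R = 15.3/2 = 7.65 nm = 7.65e-09 m
E = (pi * 1.055e-34)^2 / (2 * 9.109e-31 * (7.65e-09)^2)
E(J) = 1.03034e-21
E = E(J) / 1.602e-19 = 0.0064 eV

0.0064


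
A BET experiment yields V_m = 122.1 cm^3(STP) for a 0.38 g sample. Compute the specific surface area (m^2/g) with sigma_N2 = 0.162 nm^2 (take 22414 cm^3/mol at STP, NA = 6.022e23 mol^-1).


Number of moles in monolayer = V_m / 22414 = 122.1 / 22414 = 0.00544749
Number of molecules = moles * NA = 0.00544749 * 6.022e23
SA = molecules * sigma / mass
SA = (122.1 / 22414) * 6.022e23 * 0.162e-18 / 0.38
SA = 1398.5 m^2/g

1398.5


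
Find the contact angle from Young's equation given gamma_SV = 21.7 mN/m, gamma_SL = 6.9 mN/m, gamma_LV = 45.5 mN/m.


cos(theta) = (gamma_SV - gamma_SL) / gamma_LV
cos(theta) = (21.7 - 6.9) / 45.5
cos(theta) = 0.325275
theta = arccos(0.325275) = 71.02 degrees

71.02


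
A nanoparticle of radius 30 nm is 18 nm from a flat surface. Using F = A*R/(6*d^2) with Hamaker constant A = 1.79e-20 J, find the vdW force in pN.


Convert to SI: R = 30 nm = 3e-08 m, d = 18 nm = 1.8e-08 m
F = A * R / (6 * d^2)
F = 1.79e-20 * 3e-08 / (6 * (1.8e-08)^2)
F = 2.76235e-13 N = 0.276 pN

0.276


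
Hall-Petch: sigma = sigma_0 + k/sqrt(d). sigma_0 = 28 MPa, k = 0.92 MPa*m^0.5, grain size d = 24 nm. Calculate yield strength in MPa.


d = 24 nm = 2.4e-08 m
sqrt(d) = 0.0001549193
Hall-Petch contribution = k / sqrt(d) = 0.92 / 0.0001549193 = 5938.6 MPa
sigma = sigma_0 + k/sqrt(d) = 28 + 5938.6 = 5966.6 MPa

5966.6


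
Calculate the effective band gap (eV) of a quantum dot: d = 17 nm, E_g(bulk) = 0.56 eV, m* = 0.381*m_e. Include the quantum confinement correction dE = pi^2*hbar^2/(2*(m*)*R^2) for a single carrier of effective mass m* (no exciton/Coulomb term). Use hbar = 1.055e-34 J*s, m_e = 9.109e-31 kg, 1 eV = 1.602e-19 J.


Radius R = 17/2 nm = 8.5e-09 m
Confinement energy dE = pi^2 * hbar^2 / (2 * m_eff * m_e * R^2)
dE = pi^2 * (1.055e-34)^2 / (2 * 0.381 * 9.109e-31 * (8.5e-09)^2) J, divided by 1.602e-19 J/eV
dE = 0.0137 eV
Total band gap = E_g(bulk) + dE = 0.56 + 0.0137 = 0.5737 eV

0.5737


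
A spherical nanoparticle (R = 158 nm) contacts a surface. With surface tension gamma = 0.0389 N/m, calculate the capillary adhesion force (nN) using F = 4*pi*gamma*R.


Convert radius: R = 158 nm = 1.58e-07 m
F = 4 * pi * gamma * R
F = 4 * pi * 0.0389 * 1.58e-07
F = 7.72354e-08 N = 77.2354 nN

77.2354


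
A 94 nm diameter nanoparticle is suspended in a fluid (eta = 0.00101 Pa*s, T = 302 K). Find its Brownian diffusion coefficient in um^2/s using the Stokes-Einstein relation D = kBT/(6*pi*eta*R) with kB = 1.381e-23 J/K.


Radius R = 94/2 = 47 nm = 4.7e-08 m
D = kB*T / (6*pi*eta*R)
D = 1.381e-23 * 302 / (6 * pi * 0.00101 * 4.7e-08)
D = 4.66101e-12 m^2/s = 4.661 um^2/s

4.661


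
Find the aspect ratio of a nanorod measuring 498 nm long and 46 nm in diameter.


Aspect ratio AR = length / diameter
AR = 498 / 46
AR = 10.83

10.83


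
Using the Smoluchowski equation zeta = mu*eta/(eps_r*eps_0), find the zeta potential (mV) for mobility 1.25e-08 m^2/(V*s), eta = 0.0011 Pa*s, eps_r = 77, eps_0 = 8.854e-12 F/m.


Smoluchowski equation: zeta = mu * eta / (eps_r * eps_0)
zeta = 1.25e-08 * 0.0011 / (77 * 8.854e-12)
zeta = 0.020168 V = 20.17 mV

20.17


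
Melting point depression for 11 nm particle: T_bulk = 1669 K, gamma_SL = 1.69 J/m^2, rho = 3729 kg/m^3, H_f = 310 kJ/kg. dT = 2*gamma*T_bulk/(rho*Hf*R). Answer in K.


Radius R = 11/2 = 5.5 nm = 5.5e-09 m
Convert H_f = 310 kJ/kg = 310000 J/kg
dT = 2 * gamma_SL * T_bulk / (rho * H_f * R)
dT = 2 * 1.69 * 1669 / (3729 * 310000 * 5.5e-09)
dT = 887.3 K

887.3


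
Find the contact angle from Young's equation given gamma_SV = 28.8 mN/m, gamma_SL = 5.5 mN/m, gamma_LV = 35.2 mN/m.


cos(theta) = (gamma_SV - gamma_SL) / gamma_LV
cos(theta) = (28.8 - 5.5) / 35.2
cos(theta) = 0.661932
theta = arccos(0.661932) = 48.55 degrees

48.55


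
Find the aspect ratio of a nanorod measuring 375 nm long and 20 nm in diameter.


Aspect ratio AR = length / diameter
AR = 375 / 20
AR = 18.75

18.75


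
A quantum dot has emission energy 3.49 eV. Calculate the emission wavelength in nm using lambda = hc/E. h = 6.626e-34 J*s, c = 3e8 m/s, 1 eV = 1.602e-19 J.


Convert energy: E = 3.49 eV = 3.49 * 1.602e-19 = 5.59098e-19 J
lambda = h*c / E = 6.626e-34 * 3e8 / 5.59098e-19
lambda = 3.55537e-07 m = 355.5 nm

355.5


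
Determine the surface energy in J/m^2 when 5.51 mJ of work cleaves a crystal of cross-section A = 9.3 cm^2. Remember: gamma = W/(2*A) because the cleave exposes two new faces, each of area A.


Convert: A = 9.3 cm^2 = 0.00093 m^2, W = 5.51 mJ = 0.00551 J
Cleaving exposes two faces of area A, so total new surface = 2*A and gamma = W / (2*A)
gamma = 0.00551 / (2 * 0.00093)
gamma = 2.962 J/m^2

2.962


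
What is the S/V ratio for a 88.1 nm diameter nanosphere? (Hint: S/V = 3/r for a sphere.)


Radius r = 88.1/2 = 44.05 nm
S/V = 3 / r = 3 / 44.05
S/V = 0.0681 nm^-1

0.0681


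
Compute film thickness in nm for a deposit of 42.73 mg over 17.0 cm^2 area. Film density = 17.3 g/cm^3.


Convert: m = 42.73 mg = 4.2730e-05 kg, A = 17.0 cm^2 = 1.7000e-03 m^2, rho = 17.3 g/cm^3 = 17300 kg/m^3
t = m / (A * rho)
t = 4.2730e-05 / (1.7000e-03 * 17300)
t = 1.4529e-06 m = 1452.9 nm

1452.9


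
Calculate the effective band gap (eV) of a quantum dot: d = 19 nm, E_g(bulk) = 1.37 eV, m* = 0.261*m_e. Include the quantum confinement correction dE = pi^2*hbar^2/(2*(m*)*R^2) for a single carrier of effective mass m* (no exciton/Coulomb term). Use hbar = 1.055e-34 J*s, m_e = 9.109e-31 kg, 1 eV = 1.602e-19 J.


Radius R = 19/2 nm = 9.5e-09 m
Confinement energy dE = pi^2 * hbar^2 / (2 * m_eff * m_e * R^2)
dE = pi^2 * (1.055e-34)^2 / (2 * 0.261 * 9.109e-31 * (9.5e-09)^2) J, divided by 1.602e-19 J/eV
dE = 0.016 eV
Total band gap = E_g(bulk) + dE = 1.37 + 0.016 = 1.386 eV

1.386


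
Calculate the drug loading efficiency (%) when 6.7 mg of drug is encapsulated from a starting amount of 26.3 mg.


Drug loading efficiency = (drug loaded / drug initial) * 100
DLE = 6.7 / 26.3 * 100
DLE = 0.2548 * 100
DLE = 25.48%

25.48


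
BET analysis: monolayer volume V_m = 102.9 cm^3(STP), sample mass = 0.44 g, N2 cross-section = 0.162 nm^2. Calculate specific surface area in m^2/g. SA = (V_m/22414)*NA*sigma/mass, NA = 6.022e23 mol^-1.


Number of moles in monolayer = V_m / 22414 = 102.9 / 22414 = 0.00459088
Number of molecules = moles * NA = 0.00459088 * 6.022e23
SA = molecules * sigma / mass
SA = (102.9 / 22414) * 6.022e23 * 0.162e-18 / 0.44
SA = 1017.9 m^2/g

1017.9


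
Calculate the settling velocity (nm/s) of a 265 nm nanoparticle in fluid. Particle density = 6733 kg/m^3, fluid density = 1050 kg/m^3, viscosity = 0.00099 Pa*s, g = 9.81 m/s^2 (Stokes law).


Radius R = 265/2 nm = 1.325e-07 m
Density difference = 6733 - 1050 = 5683 kg/m^3
v = 2 * R^2 * (rho_p - rho_f) * g / (9 * eta)
v = 2 * (1.325e-07)^2 * 5683 * 9.81 / (9 * 0.00099)
v = 2.197e-07 m/s = 219.7003 nm/s

219.7003


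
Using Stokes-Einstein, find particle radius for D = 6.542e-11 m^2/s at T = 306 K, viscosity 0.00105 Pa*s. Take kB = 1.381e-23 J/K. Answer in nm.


Stokes-Einstein: R = kB*T / (6*pi*eta*D)
R = 1.381e-23 * 306 / (6 * pi * 0.00105 * 6.542e-11)
R = 3.26373e-09 m = 3.26 nm

3.26


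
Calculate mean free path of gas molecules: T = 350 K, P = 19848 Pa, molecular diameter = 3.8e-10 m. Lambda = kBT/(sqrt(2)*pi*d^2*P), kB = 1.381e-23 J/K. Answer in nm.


Mean free path: lambda = kB*T / (sqrt(2) * pi * d^2 * P)
lambda = 1.381e-23 * 350 / (sqrt(2) * pi * (3.8e-10)^2 * 19848)
lambda = 3.79588e-07 m
lambda = 379.59 nm

379.59


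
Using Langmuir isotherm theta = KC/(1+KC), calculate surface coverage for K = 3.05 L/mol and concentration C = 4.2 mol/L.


Langmuir isotherm: theta = K*C / (1 + K*C)
K*C = 3.05 * 4.2 = 12.81
theta = 12.81 / (1 + 12.81) = 12.81 / 13.81
theta = 0.9276

0.9276


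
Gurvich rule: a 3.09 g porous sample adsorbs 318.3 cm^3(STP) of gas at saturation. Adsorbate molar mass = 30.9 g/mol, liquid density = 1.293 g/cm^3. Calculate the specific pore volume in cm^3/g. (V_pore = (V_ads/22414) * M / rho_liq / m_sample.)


Moles adsorbed n = V_ads / 22414 = 318.3 / 22414 = 1.420095e-02 mol
Liquid volume V_liq = n * M / rho_liq = 1.420095e-02 * 30.9 / 1.293 = 0.33937 cm^3
Specific pore volume V_pore = V_liq / m_sample = 0.33937 / 3.09
V_pore = 0.1098 cm^3/g

0.1098


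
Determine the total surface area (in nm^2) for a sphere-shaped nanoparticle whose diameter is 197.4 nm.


Radius r = 197.4/2 = 98.7 nm
Surface area SA = 4 * pi * r^2
SA = 4 * pi * (98.7)^2
SA = 122417.69 nm^2

122417.69


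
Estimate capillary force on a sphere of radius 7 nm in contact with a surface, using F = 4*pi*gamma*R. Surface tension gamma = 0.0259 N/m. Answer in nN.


Convert radius: R = 7 nm = 7e-09 m
F = 4 * pi * gamma * R
F = 4 * pi * 0.0259 * 7e-09
F = 2.27828e-09 N = 2.2783 nN

2.2783


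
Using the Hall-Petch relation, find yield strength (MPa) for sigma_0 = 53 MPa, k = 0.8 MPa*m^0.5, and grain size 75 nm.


d = 75 nm = 7.5e-08 m
sqrt(d) = 0.0002738613
Hall-Petch contribution = k / sqrt(d) = 0.8 / 0.0002738613 = 2921.2 MPa
sigma = sigma_0 + k/sqrt(d) = 53 + 2921.2 = 2974.2 MPa

2974.2


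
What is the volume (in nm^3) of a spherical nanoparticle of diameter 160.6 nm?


Radius r = 160.6/2 = 80.3 nm
Volume V = (4/3) * pi * r^3
V = (4/3) * pi * (80.3)^3
V = 2168878.61 nm^3

2168878.61


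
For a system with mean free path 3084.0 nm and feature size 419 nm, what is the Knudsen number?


Knudsen number Kn = lambda / L
Kn = 3084.0 / 419
Kn = 7.3604

7.3604


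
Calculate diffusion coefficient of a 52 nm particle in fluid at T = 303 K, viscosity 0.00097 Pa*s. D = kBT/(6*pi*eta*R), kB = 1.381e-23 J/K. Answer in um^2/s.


Radius R = 52/2 = 26 nm = 2.6e-08 m
D = kB*T / (6*pi*eta*R)
D = 1.381e-23 * 303 / (6 * pi * 0.00097 * 2.6e-08)
D = 8.80218e-12 m^2/s = 8.802 um^2/s

8.802


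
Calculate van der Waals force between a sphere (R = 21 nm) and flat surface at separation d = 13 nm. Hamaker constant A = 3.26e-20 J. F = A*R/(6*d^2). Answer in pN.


Convert to SI: R = 21 nm = 2.1e-08 m, d = 13 nm = 1.3e-08 m
F = A * R / (6 * d^2)
F = 3.26e-20 * 2.1e-08 / (6 * (1.3e-08)^2)
F = 6.75148e-13 N = 0.675 pN

0.675


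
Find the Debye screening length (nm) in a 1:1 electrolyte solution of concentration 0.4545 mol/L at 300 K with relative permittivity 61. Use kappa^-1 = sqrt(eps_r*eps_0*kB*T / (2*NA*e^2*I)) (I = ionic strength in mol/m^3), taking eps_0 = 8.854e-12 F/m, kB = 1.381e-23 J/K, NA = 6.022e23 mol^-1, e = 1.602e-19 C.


Ionic strength I = 0.4545 * 1^2 * 1000 = 454.5 mol/m^3
kappa^-1 = sqrt(61 * 8.854e-12 * 1.381e-23 * 300 / (2 * 6.022e23 * (1.602e-19)^2 * 454.5))
kappa^-1 = 0.399 nm

0.399


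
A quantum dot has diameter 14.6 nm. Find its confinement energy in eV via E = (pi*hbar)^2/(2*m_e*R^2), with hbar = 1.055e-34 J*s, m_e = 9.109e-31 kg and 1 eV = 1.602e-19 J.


Radius R = 14.6/2 = 7.3 nm = 7.3e-09 m
E = (pi * 1.055e-34)^2 / (2 * 9.109e-31 * (7.3e-09)^2)
E(J) = 1.13151e-21
E = E(J) / 1.602e-19 = 0.0071 eV

0.0071


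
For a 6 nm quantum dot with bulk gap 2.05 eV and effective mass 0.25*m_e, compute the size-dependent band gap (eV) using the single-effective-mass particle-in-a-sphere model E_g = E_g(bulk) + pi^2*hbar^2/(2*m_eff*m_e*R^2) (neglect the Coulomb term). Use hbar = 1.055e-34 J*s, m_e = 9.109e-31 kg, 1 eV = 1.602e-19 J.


Radius R = 6/2 nm = 3e-09 m
Confinement energy dE = pi^2 * hbar^2 / (2 * m_eff * m_e * R^2)
dE = pi^2 * (1.055e-34)^2 / (2 * 0.25 * 9.109e-31 * (3e-09)^2) J, divided by 1.602e-19 J/eV
dE = 0.1673 eV
Total band gap = E_g(bulk) + dE = 2.05 + 0.1673 = 2.2173 eV

2.2173


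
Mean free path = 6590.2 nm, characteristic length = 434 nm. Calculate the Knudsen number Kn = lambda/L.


Knudsen number Kn = lambda / L
Kn = 6590.2 / 434
Kn = 15.1848

15.1848


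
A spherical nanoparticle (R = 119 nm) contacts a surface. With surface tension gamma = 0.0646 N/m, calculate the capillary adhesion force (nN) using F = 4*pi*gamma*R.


Convert radius: R = 119 nm = 1.19e-07 m
F = 4 * pi * gamma * R
F = 4 * pi * 0.0646 * 1.19e-07
F = 9.66027e-08 N = 96.6027 nN

96.6027


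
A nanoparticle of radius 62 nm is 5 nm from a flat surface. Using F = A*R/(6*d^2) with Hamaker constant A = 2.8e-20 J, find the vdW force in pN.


Convert to SI: R = 62 nm = 6.2e-08 m, d = 5 nm = 5e-09 m
F = A * R / (6 * d^2)
F = 2.8e-20 * 6.2e-08 / (6 * (5e-09)^2)
F = 1.15733e-11 N = 11.573 pN

11.573


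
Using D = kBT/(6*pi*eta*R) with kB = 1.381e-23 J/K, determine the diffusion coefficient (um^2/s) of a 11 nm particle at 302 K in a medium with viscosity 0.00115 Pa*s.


Radius R = 11/2 = 5.5 nm = 5.5e-09 m
D = kB*T / (6*pi*eta*R)
D = 1.381e-23 * 302 / (6 * pi * 0.00115 * 5.5e-09)
D = 3.49815e-11 m^2/s = 34.982 um^2/s

34.982


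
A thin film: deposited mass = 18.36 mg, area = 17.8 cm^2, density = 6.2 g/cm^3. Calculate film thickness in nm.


Convert: m = 18.36 mg = 1.8360e-05 kg, A = 17.8 cm^2 = 1.7800e-03 m^2, rho = 6.2 g/cm^3 = 6200 kg/m^3
t = m / (A * rho)
t = 1.8360e-05 / (1.7800e-03 * 6200)
t = 1.6636e-06 m = 1663.6 nm

1663.6


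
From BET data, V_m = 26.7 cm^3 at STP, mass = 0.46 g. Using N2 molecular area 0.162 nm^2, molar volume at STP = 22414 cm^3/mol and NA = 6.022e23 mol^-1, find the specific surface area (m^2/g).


Number of moles in monolayer = V_m / 22414 = 26.7 / 22414 = 0.00119122
Number of molecules = moles * NA = 0.00119122 * 6.022e23
SA = molecules * sigma / mass
SA = (26.7 / 22414) * 6.022e23 * 0.162e-18 / 0.46
SA = 252.6 m^2/g

252.6


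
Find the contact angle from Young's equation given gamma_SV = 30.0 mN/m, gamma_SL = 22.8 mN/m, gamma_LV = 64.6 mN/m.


cos(theta) = (gamma_SV - gamma_SL) / gamma_LV
cos(theta) = (30.0 - 22.8) / 64.6
cos(theta) = 0.111455
theta = arccos(0.111455) = 83.6 degrees

83.6


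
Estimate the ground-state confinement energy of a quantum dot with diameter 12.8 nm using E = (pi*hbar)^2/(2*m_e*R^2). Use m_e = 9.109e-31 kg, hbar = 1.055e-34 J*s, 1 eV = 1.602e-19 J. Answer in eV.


Radius R = 12.8/2 = 6.4 nm = 6.4e-09 m
E = (pi * 1.055e-34)^2 / (2 * 9.109e-31 * (6.4e-09)^2)
E(J) = 1.47212e-21
E = E(J) / 1.602e-19 = 0.0092 eV

0.0092


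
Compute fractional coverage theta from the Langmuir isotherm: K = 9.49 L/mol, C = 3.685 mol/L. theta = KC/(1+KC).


Langmuir isotherm: theta = K*C / (1 + K*C)
K*C = 9.49 * 3.685 = 34.97065
theta = 34.97065 / (1 + 34.97065) = 34.97065 / 35.97065
theta = 0.9722

0.9722


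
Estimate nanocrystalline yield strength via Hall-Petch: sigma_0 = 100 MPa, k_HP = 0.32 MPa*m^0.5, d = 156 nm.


d = 156 nm = 1.56e-07 m
sqrt(d) = 0.0003949684
Hall-Petch contribution = k / sqrt(d) = 0.32 / 0.0003949684 = 810.2 MPa
sigma = sigma_0 + k/sqrt(d) = 100 + 810.2 = 910.2 MPa

910.2


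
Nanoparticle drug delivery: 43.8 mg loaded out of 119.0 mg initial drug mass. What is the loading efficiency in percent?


Drug loading efficiency = (drug loaded / drug initial) * 100
DLE = 43.8 / 119.0 * 100
DLE = 0.3681 * 100
DLE = 36.81%

36.81


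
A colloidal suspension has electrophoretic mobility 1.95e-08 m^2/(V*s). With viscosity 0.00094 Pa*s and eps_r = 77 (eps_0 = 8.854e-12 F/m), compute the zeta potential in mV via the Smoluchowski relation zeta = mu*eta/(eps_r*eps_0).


Smoluchowski equation: zeta = mu * eta / (eps_r * eps_0)
zeta = 1.95e-08 * 0.00094 / (77 * 8.854e-12)
zeta = 0.026886 V = 26.89 mV

26.89


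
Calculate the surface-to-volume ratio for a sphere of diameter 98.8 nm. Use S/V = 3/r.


Radius r = 98.8/2 = 49.4 nm
S/V = 3 / r = 3 / 49.4
S/V = 0.0607 nm^-1

0.0607


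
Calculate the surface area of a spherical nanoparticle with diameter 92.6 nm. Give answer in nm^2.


Radius r = 92.6/2 = 46.3 nm
Surface area SA = 4 * pi * r^2
SA = 4 * pi * (46.3)^2
SA = 26938.4 nm^2

26938.4


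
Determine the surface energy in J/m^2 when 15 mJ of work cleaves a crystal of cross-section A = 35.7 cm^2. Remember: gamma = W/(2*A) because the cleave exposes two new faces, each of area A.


Convert: A = 35.7 cm^2 = 0.00357 m^2, W = 15 mJ = 0.015 J
Cleaving exposes two faces of area A, so total new surface = 2*A and gamma = W / (2*A)
gamma = 0.015 / (2 * 0.00357)
gamma = 2.101 J/m^2

2.101


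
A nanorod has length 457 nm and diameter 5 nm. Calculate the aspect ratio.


Aspect ratio AR = length / diameter
AR = 457 / 5
AR = 91.4

91.4


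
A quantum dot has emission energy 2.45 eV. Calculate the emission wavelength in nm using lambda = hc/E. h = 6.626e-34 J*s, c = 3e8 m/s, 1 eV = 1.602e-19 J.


Convert energy: E = 2.45 eV = 2.45 * 1.602e-19 = 3.9249e-19 J
lambda = h*c / E = 6.626e-34 * 3e8 / 3.9249e-19
lambda = 5.06459e-07 m = 506.5 nm

506.5


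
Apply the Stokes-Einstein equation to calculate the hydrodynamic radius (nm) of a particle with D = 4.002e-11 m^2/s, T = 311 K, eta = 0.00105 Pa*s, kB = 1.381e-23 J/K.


Stokes-Einstein: R = kB*T / (6*pi*eta*D)
R = 1.381e-23 * 311 / (6 * pi * 0.00105 * 4.002e-11)
R = 5.42234e-09 m = 5.42 nm

5.42


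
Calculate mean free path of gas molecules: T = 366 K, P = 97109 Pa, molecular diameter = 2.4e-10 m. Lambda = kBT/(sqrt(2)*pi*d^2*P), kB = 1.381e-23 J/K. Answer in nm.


Mean free path: lambda = kB*T / (sqrt(2) * pi * d^2 * P)
lambda = 1.381e-23 * 366 / (sqrt(2) * pi * (2.4e-10)^2 * 97109)
lambda = 2.03389e-07 m
lambda = 203.39 nm

203.39


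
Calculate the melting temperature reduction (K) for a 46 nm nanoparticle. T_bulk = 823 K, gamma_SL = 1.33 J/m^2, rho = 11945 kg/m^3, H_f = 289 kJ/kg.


Radius R = 46/2 = 23 nm = 2.3e-08 m
Convert H_f = 289 kJ/kg = 289000 J/kg
dT = 2 * gamma_SL * T_bulk / (rho * H_f * R)
dT = 2 * 1.33 * 823 / (11945 * 289000 * 2.3e-08)
dT = 27.6 K

27.6


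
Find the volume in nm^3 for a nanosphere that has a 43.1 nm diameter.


Radius r = 43.1/2 = 21.55 nm
Volume V = (4/3) * pi * r^3
V = (4/3) * pi * (21.55)^3
V = 41920.88 nm^3

41920.88


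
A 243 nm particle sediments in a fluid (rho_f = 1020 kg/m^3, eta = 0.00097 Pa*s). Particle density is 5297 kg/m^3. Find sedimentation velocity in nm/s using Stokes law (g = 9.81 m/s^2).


Radius R = 243/2 nm = 1.215e-07 m
Density difference = 5297 - 1020 = 4277 kg/m^3
v = 2 * R^2 * (rho_p - rho_f) * g / (9 * eta)
v = 2 * (1.215e-07)^2 * 4277 * 9.81 / (9 * 0.00097)
v = 1.41898e-07 m/s = 141.8981 nm/s

141.8981


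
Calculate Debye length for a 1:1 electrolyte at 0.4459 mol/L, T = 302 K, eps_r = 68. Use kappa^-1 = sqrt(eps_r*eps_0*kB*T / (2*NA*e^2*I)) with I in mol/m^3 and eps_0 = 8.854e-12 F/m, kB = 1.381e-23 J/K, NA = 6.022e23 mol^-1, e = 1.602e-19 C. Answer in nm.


Ionic strength I = 0.4459 * 1^2 * 1000 = 445.9 mol/m^3
kappa^-1 = sqrt(68 * 8.854e-12 * 1.381e-23 * 302 / (2 * 6.022e23 * (1.602e-19)^2 * 445.9))
kappa^-1 = 0.427 nm

0.427


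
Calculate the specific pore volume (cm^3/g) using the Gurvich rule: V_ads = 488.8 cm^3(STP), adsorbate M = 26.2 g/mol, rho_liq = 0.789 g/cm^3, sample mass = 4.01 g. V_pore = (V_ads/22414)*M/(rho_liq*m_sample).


Moles adsorbed n = V_ads / 22414 = 488.8 / 22414 = 2.180780e-02 mol
Liquid volume V_liq = n * M / rho_liq = 2.180780e-02 * 26.2 / 0.789 = 0.72416 cm^3
Specific pore volume V_pore = V_liq / m_sample = 0.72416 / 4.01
V_pore = 0.1806 cm^3/g

0.1806


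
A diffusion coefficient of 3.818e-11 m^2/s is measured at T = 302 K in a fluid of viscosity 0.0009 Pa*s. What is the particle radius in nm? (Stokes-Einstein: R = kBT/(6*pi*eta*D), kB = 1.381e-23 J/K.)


Stokes-Einstein: R = kB*T / (6*pi*eta*D)
R = 1.381e-23 * 302 / (6 * pi * 0.0009 * 3.818e-11)
R = 6.43904e-09 m = 6.44 nm

6.44


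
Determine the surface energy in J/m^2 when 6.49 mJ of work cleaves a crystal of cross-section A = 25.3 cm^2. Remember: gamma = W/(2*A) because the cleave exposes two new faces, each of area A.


Convert: A = 25.3 cm^2 = 0.00253 m^2, W = 6.49 mJ = 0.00649 J
Cleaving exposes two faces of area A, so total new surface = 2*A and gamma = W / (2*A)
gamma = 0.00649 / (2 * 0.00253)
gamma = 1.283 J/m^2

1.283


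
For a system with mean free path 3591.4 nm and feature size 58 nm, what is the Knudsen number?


Knudsen number Kn = lambda / L
Kn = 3591.4 / 58
Kn = 61.9207

61.9207


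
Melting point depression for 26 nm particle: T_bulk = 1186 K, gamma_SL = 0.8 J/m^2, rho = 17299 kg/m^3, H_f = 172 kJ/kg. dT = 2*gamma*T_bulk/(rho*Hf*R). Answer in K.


Radius R = 26/2 = 13 nm = 1.3e-08 m
Convert H_f = 172 kJ/kg = 172000 J/kg
dT = 2 * gamma_SL * T_bulk / (rho * H_f * R)
dT = 2 * 0.8 * 1186 / (17299 * 172000 * 1.3e-08)
dT = 49.1 K

49.1


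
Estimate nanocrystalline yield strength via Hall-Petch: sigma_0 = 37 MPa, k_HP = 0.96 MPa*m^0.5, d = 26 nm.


d = 26 nm = 2.6e-08 m
sqrt(d) = 0.0001612452
Hall-Petch contribution = k / sqrt(d) = 0.96 / 0.0001612452 = 5953.7 MPa
sigma = sigma_0 + k/sqrt(d) = 37 + 5953.7 = 5990.7 MPa

5990.7


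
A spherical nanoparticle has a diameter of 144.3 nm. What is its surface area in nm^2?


Radius r = 144.3/2 = 72.15 nm
Surface area SA = 4 * pi * r^2
SA = 4 * pi * (72.15)^2
SA = 65415.78 nm^2

65415.78


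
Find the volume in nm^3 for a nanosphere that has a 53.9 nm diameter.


Radius r = 53.9/2 = 26.95 nm
Volume V = (4/3) * pi * r^3
V = (4/3) * pi * (26.95)^3
V = 81990.76 nm^3

81990.76


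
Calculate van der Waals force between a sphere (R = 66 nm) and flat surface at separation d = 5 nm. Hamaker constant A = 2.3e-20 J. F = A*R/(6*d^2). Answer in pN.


Convert to SI: R = 66 nm = 6.6e-08 m, d = 5 nm = 5e-09 m
F = A * R / (6 * d^2)
F = 2.3e-20 * 6.6e-08 / (6 * (5e-09)^2)
F = 1.012e-11 N = 10.12 pN

10.12


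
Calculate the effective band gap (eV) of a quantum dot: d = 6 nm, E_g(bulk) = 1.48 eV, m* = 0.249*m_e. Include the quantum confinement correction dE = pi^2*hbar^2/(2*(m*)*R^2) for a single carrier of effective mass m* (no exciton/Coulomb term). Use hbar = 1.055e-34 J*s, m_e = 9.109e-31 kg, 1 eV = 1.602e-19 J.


Radius R = 6/2 nm = 3e-09 m
Confinement energy dE = pi^2 * hbar^2 / (2 * m_eff * m_e * R^2)
dE = pi^2 * (1.055e-34)^2 / (2 * 0.249 * 9.109e-31 * (3e-09)^2) J, divided by 1.602e-19 J/eV
dE = 0.168 eV
Total band gap = E_g(bulk) + dE = 1.48 + 0.168 = 1.648 eV

1.648


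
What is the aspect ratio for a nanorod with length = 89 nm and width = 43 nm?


Aspect ratio AR = length / diameter
AR = 89 / 43
AR = 2.07

2.07


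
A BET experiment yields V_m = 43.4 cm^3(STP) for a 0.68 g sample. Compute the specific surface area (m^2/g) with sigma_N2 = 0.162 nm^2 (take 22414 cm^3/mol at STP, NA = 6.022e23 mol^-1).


Number of moles in monolayer = V_m / 22414 = 43.4 / 22414 = 0.00193629
Number of molecules = moles * NA = 0.00193629 * 6.022e23
SA = molecules * sigma / mass
SA = (43.4 / 22414) * 6.022e23 * 0.162e-18 / 0.68
SA = 277.8 m^2/g

277.8


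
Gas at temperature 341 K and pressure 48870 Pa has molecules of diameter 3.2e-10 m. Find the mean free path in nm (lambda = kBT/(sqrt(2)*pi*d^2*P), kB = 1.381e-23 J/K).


Mean free path: lambda = kB*T / (sqrt(2) * pi * d^2 * P)
lambda = 1.381e-23 * 341 / (sqrt(2) * pi * (3.2e-10)^2 * 48870)
lambda = 2.11807e-07 m
lambda = 211.81 nm

211.81


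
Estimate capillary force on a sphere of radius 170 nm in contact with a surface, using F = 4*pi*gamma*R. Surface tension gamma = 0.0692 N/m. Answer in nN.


Convert radius: R = 170 nm = 1.7e-07 m
F = 4 * pi * gamma * R
F = 4 * pi * 0.0692 * 1.7e-07
F = 1.47831e-07 N = 147.8308 nN

147.8308


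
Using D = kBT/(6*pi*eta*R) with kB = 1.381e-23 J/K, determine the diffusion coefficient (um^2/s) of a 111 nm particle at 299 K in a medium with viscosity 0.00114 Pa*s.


Radius R = 111/2 = 55.5 nm = 5.55e-08 m
D = kB*T / (6*pi*eta*R)
D = 1.381e-23 * 299 / (6 * pi * 0.00114 * 5.55e-08)
D = 3.46231e-12 m^2/s = 3.462 um^2/s

3.462


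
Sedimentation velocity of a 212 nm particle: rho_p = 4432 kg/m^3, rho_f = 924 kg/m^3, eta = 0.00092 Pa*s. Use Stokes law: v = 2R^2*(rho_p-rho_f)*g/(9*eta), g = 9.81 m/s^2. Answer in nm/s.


Radius R = 212/2 nm = 1.06e-07 m
Density difference = 4432 - 924 = 3508 kg/m^3
v = 2 * R^2 * (rho_p - rho_f) * g / (9 * eta)
v = 2 * (1.06e-07)^2 * 3508 * 9.81 / (9 * 0.00092)
v = 9.33985e-08 m/s = 93.3985 nm/s

93.3985


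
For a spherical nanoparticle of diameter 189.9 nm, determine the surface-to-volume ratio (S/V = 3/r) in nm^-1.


Radius r = 189.9/2 = 94.95 nm
S/V = 3 / r = 3 / 94.95
S/V = 0.0316 nm^-1

0.0316


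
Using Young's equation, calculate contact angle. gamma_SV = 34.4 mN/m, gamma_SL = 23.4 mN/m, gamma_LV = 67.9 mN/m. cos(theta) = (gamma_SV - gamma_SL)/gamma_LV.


cos(theta) = (gamma_SV - gamma_SL) / gamma_LV
cos(theta) = (34.4 - 23.4) / 67.9
cos(theta) = 0.162003
theta = arccos(0.162003) = 80.68 degrees

80.68


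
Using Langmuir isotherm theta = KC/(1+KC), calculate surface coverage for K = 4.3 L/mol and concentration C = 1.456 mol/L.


Langmuir isotherm: theta = K*C / (1 + K*C)
K*C = 4.3 * 1.456 = 6.2608
theta = 6.2608 / (1 + 6.2608) = 6.2608 / 7.2608
theta = 0.8623

0.8623
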